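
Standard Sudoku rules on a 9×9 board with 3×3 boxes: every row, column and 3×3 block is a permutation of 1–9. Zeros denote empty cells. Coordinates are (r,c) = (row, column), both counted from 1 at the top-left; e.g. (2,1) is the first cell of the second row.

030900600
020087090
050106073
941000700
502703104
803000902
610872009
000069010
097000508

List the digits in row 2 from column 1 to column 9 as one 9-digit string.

126387495

(2,7) = 4: row 2 has {2,7,8,9}; col 7 has {1,5,6,7,9}; box has {3,6,7,9} → only 4 remains.
(3,1) = 4 (sole candidate).
(3,5) = 2 (sole candidate).
(3,7) = 8 (sole candidate).
(4,5) = 5 (sole candidate).
(4,6) = 8 (sole candidate).
(4,9) = 6 (sole candidate).
(5,2) = 6 (sole candidate).
(5,5) = 9 (sole candidate).
(5,8) = 8 (sole candidate).
(6,2) = 7 (sole candidate).
(6,8) = 5 (sole candidate).
(7,7) = 3 (sole candidate).
(7,8) = 4 (sole candidate).
(8,2) = 8 (sole candidate).
(8,7) = 2 (sole candidate).
(8,9) = 7 (sole candidate).
(9,8) = 6 (sole candidate).
(1,3) = 8 (sole candidate).
(1,5) = 4 (sole candidate).
(1,6) = 5 (sole candidate).
(1,8) = 2 (sole candidate).
(1,9) = 1 (sole candidate).
(2,1) = 1: row 2 has {2,4,7,8,9}; col 1 has {4,5,6,8,9}; box has {2,3,4,5,8} → only 1 remains.
(2,3) = 6: row 2 has {1,2,4,7,8,9}; col 3 has {1,2,3,7,8}; box has {1,2,3,4,5,8} → only 6 remains.
(2,4) = 3: row 2 has {1,2,4,6,7,8,9}; col 4 has {1,7,8,9}; box has {1,2,4,5,6,7,8,9} → only 3 remains.
(2,9) = 5: row 2 has {1,2,3,4,6,7,8,9}; col 9 has {1,2,3,4,6,7,8,9}; box has {1,2,3,4,6,7,8,9} → only 5 remains.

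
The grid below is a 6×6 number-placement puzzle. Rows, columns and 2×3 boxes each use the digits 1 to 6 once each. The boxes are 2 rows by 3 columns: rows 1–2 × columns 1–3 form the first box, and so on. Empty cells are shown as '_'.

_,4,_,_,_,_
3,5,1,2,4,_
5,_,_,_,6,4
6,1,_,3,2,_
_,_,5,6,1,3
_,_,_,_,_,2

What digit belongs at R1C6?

R1C1 = 2 (sole candidate).
R1C3 = 6 (sole candidate).
R2C6 = 6 (sole candidate).
R3C4 = 1 (sole candidate).
R4C3 = 4 (sole candidate).
R4C6 = 5 (sole candidate).
R5C1 = 4 (sole candidate).
R5C2 = 2 (sole candidate).
R6C1 = 1 (sole candidate).
R6C3 = 3 (sole candidate).
R6C5 = 5 (sole candidate).
R1C4 = 5 (sole candidate).
R1C5 = 3 (sole candidate).
R1C6 = 1: row 1 has {2,3,4,5,6}; col 6 has {2,3,4,5,6}; box has {2,3,4,5,6} → only 1 remains.

1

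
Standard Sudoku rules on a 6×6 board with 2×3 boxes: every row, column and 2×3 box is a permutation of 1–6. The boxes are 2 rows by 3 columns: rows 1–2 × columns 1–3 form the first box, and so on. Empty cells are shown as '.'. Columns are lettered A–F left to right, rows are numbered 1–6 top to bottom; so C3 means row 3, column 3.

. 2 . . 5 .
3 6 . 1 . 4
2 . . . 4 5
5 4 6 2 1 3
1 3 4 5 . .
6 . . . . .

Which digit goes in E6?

3

A1 = 4: row 1 has {2,5}; col 1 has {1,2,3,5,6}; box has {2,3,6} → only 4 remains.
C1 = 1: row 1 has {2,4,5}; col 3 has {4,6}; box has {2,3,4,6} → only 1 remains.
F1 = 6: row 1 has {1,2,4,5}; col 6 has {3,4,5}; box has {1,4,5} → only 6 remains.
C2 = 5: row 2 has {1,3,4,6}; col 3 has {1,4,6}; box has {1,2,3,4,6} → only 5 remains.
E2 = 2: row 2 has {1,3,4,5,6}; col 5 has {1,4,5}; box has {1,4,5,6} → only 2 remains.
B3 = 1: row 3 has {2,4,5}; col 2 has {2,3,4,6}; box has {2,4,5,6} → only 1 remains.
C3 = 3: row 3 has {1,2,4,5}; col 3 has {1,4,5,6}; box has {1,2,4,5,6} → only 3 remains.
D3 = 6: row 3 has {1,2,3,4,5}; col 4 has {1,2,5}; box has {1,2,3,4,5} → only 6 remains.
E5 = 6: row 5 has {1,3,4,5}; col 5 has {1,2,4,5}; box has {5} → only 6 remains.
F5 = 2: row 5 has {1,3,4,5,6}; col 6 has {3,4,5,6}; box has {5,6} → only 2 remains.
B6 = 5: row 6 has {6}; col 2 has {1,2,3,4,6}; box has {1,3,4,6} → only 5 remains.
C6 = 2: row 6 has {5,6}; col 3 has {1,3,4,5,6}; box has {1,3,4,5,6} → only 2 remains.
E6 = 3: row 6 has {2,5,6}; col 5 has {1,2,4,5,6}; box has {2,5,6} → only 3 remains.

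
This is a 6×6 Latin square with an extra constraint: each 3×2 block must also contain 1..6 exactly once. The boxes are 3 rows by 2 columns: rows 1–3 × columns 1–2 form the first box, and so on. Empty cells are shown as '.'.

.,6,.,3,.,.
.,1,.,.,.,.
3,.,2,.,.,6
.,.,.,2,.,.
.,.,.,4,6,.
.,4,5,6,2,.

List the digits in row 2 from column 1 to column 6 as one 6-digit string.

r2c4 = 5: row 2 has {1}; col 4 has {2,3,4,6}; box has {2,3} → only 5 remains.
r3c2 = 5: row 3 has {2,3,6}; col 2 has {1,4,6}; box has {1,3,6} → only 5 remains.
r3c4 = 1: row 3 has {2,3,5,6}; col 4 has {2,3,4,5,6}; box has {2,3,5} → only 1 remains.
r3c5 = 4: row 3 has {1,2,3,5,6}; col 5 has {2,6}; box has {6} → only 4 remains.
r4c2 = 3: row 4 has {2}; col 2 has {1,4,5,6}; box has {4} → only 3 remains.
r4c3 = 1: row 4 has {2,3}; col 3 has {2,5}; box has {2,4,5,6} → only 1 remains.
r4c5 = 5: row 4 has {1,2,3}; col 5 has {2,4,6}; box has {2,6} → only 5 remains.
r4c6 = 4: row 4 has {1,2,3,5}; col 6 has {6}; box has {2,5,6} → only 4 remains.
r5c2 = 2: row 5 has {4,6}; col 2 has {1,3,4,5,6}; box has {3,4} → only 2 remains.
r5c3 = 3: row 5 has {2,4,6}; col 3 has {1,2,5}; box has {1,2,4,5,6} → only 3 remains.
r5c6 = 1: row 5 has {2,3,4,6}; col 6 has {4,6}; box has {2,4,5,6} → only 1 remains.
r6c1 = 1: row 6 has {2,4,5,6}; col 1 has {3}; box has {2,3,4} → only 1 remains.
r6c6 = 3: row 6 has {1,2,4,5,6}; col 6 has {1,4,6}; box has {1,2,4,5,6} → only 3 remains.
r1c3 = 4: row 1 has {3,6}; col 3 has {1,2,3,5}; box has {1,2,3,5} → only 4 remains.
r1c5 = 1: row 1 has {3,4,6}; col 5 has {2,4,5,6}; box has {4,6} → only 1 remains.
r2c3 = 6: row 2 has {1,5}; col 3 has {1,2,3,4,5}; box has {1,2,3,4,5} → only 6 remains.
r2c5 = 3: row 2 has {1,5,6}; col 5 has {1,2,4,5,6}; box has {1,4,6} → only 3 remains.
r2c6 = 2: row 2 has {1,3,5,6}; col 6 has {1,3,4,6}; box has {1,3,4,6} → only 2 remains.
r4c1 = 6: row 4 has {1,2,3,4,5}; col 1 has {1,3}; box has {1,2,3,4} → only 6 remains.
r5c1 = 5: row 5 has {1,2,3,4,6}; col 1 has {1,3,6}; box has {1,2,3,4,6} → only 5 remains.
r1c1 = 2: row 1 has {1,3,4,6}; col 1 has {1,3,5,6}; box has {1,3,5,6} → only 2 remains.
r1c6 = 5: row 1 has {1,2,3,4,6}; col 6 has {1,2,3,4,6}; box has {1,2,3,4,6} → only 5 remains.
r2c1 = 4: row 2 has {1,2,3,5,6}; col 1 has {1,2,3,5,6}; box has {1,2,3,5,6} → only 4 remains.

416532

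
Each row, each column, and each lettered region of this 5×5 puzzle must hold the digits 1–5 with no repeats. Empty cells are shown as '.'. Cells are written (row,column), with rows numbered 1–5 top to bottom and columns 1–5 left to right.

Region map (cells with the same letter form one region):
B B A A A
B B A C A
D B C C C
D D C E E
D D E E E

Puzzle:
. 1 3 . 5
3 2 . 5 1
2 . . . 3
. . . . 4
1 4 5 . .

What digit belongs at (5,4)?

(1,1) = 4 (sole candidate).
(1,4) = 2 (sole candidate).
(2,3) = 4 (sole candidate).
(3,2) = 5 (sole candidate).
(3,3) = 1 (sole candidate).
(3,4) = 4 (sole candidate).
(4,1) = 5 (sole candidate).
(4,2) = 3 (sole candidate).
(4,3) = 2 (sole candidate).
(4,4) = 1 (sole candidate).
(5,4) = 3: row 5 has {1,4,5}; col 4 has {1,2,4,5}; region has {1,4,5} → only 3 remains.

3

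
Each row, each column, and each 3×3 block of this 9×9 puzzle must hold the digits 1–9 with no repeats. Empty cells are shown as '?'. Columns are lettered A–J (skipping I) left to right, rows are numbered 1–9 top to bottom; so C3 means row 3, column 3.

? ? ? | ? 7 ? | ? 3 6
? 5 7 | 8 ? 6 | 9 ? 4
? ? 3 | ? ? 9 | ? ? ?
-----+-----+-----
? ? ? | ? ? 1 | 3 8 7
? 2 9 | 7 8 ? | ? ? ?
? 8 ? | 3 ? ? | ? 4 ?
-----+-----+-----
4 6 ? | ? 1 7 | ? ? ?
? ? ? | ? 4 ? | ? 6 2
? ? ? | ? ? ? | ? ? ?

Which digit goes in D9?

6

B4 = 4: row 4 has {1,3,7,8}; col 2 has {2,5,6,8}; box has {2,8,9} → only 4 remains.
B3 = 1: row 3 has {3,9}; col 2 has {2,4,5,6,8}; box has {3,5,7} → only 1 remains.
B1 = 9: row 1 has {3,6,7}; col 2 has {1,2,4,5,6,8}; box has {1,3,5,7} → only 9 remains.
A2 = 2: row 2 has {4,5,6,7,8,9}; col 1 has {4}; box has {1,3,5,7,9} → only 2 remains.
E2 = 3: row 2 has {2,4,5,6,7,8,9}; col 5 has {1,4,7,8}; box has {6,7,8,9} → only 3 remains.
H2 = 1: row 2 has {2,3,4,5,6,7,8,9}; col 8 has {3,4,6,8}; box has {3,4,6,9} → only 1 remains.
H5 = 5: row 5 has {2,7,8,9}; col 8 has {1,3,4,6,8}; box has {3,4,7,8} → only 5 remains.
J5 = 1: row 5 has {2,5,7,8,9}; col 9 has {2,4,6,7}; box has {3,4,5,7,8} → only 1 remains.
J6 = 9: row 6 has {3,4,8}; col 9 has {1,2,4,6,7}; box has {1,3,4,5,7,8} → only 9 remains.
H7 = 9: row 7 has {1,4,6,7}; col 8 has {1,3,4,5,6,8}; box has {2,6} → only 9 remains.
H9 = 7: row 9 has {}; col 8 has {1,3,4,5,6,8,9}; box has {2,6,9} → only 7 remains.
A1 = 8: row 1 has {3,6,7,9}; col 1 has {2,4}; box has {1,2,3,5,7,9} → only 8 remains.
C1 = 4: row 1 has {3,6,7,8,9}; col 3 has {3,7,9}; box has {1,2,3,5,7,8,9} → only 4 remains.
A3 = 6: row 3 has {1,3,9}; col 1 has {2,4,8}; box has {1,2,3,4,5,7,8,9} → only 6 remains.
H3 = 2: row 3 has {1,3,6,9}; col 8 has {1,3,4,5,6,7,8,9}; box has {1,3,4,6,9} → only 2 remains.
A4 = 5: row 4 has {1,3,4,7,8}; col 1 has {2,4,6,8}; box has {2,4,8,9} → only 5 remains.
C4 = 6: row 4 has {1,3,4,5,7,8}; col 3 has {3,4,7,9}; box has {2,4,5,8,9} → only 6 remains.
A5 = 3: row 5 has {1,2,5,7,8,9}; col 1 has {2,4,5,6,8}; box has {2,4,5,6,8,9} → only 3 remains.
F5 = 4: row 5 has {1,2,3,5,7,8,9}; col 6 has {1,6,7,9}; box has {1,3,7,8} → only 4 remains.
G5 = 6: row 5 has {1,2,3,4,5,7,8,9}; col 7 has {3,9}; box has {1,3,4,5,7,8,9} → only 6 remains.
C6 = 1: row 6 has {3,4,8,9}; col 3 has {3,4,6,7,9}; box has {2,3,4,5,6,8,9} → only 1 remains.
G6 = 2: row 6 has {1,3,4,8,9}; col 7 has {3,6,9}; box has {1,3,4,5,6,7,8,9} → only 2 remains.
B9 = 3: row 9 has {7}; col 2 has {1,2,4,5,6,8,9}; box has {4,6} → only 3 remains.
G1 = 5: row 1 has {3,4,6,7,8,9}; col 7 has {2,3,6,9}; box has {1,2,3,4,6,9} → only 5 remains.
E3 = 5: row 3 has {1,2,3,6,9}; col 5 has {1,3,4,7,8}; box has {3,6,7,8,9} → only 5 remains.
J3 = 8: row 3 has {1,2,3,5,6,9}; col 9 has {1,2,4,6,7,9}; box has {1,2,3,4,5,6,9} → only 8 remains.
A6 = 7: row 6 has {1,2,3,4,8,9}; col 1 has {2,3,4,5,6,8}; box has {1,2,3,4,5,6,8,9} → only 7 remains.
E6 = 6: row 6 has {1,2,3,4,7,8,9}; col 5 has {1,3,4,5,7,8}; box has {1,3,4,7,8} → only 6 remains.
F6 = 5: row 6 has {1,2,3,4,6,7,8,9}; col 6 has {1,4,6,7,9}; box has {1,3,4,6,7,8} → only 5 remains.
G7 = 8: row 7 has {1,4,6,7,9}; col 7 has {2,3,5,6,9}; box has {2,6,7,9} → only 8 remains.
B8 = 7: row 8 has {2,4,6}; col 2 has {1,2,3,4,5,6,8,9}; box has {3,4,6} → only 7 remains.
G8 = 1: row 8 has {2,4,6,7}; col 7 has {2,3,5,6,8,9}; box has {2,6,7,8,9} → only 1 remains.
G9 = 4: row 9 has {3,7}; col 7 has {1,2,3,5,6,8,9}; box has {1,2,6,7,8,9} → only 4 remains.
J9 = 5: row 9 has {3,4,7}; col 9 has {1,2,4,6,7,8,9}; box has {1,2,4,6,7,8,9} → only 5 remains.
F1 = 2: row 1 has {3,4,5,6,7,8,9}; col 6 has {1,4,5,6,7,9}; box has {3,5,6,7,8,9} → only 2 remains.
D3 = 4: row 3 has {1,2,3,5,6,8,9}; col 4 has {3,7,8}; box has {2,3,5,6,7,8,9} → only 4 remains.
G3 = 7: row 3 has {1,2,3,4,5,6,8,9}; col 7 has {1,2,3,4,5,6,8,9}; box has {1,2,3,4,5,6,8,9} → only 7 remains.
J7 = 3: row 7 has {1,4,6,7,8,9}; col 9 has {1,2,4,5,6,7,8,9}; box has {1,2,4,5,6,7,8,9} → only 3 remains.
A8 = 9: row 8 has {1,2,4,6,7}; col 1 has {2,3,4,5,6,7,8}; box has {3,4,6,7} → only 9 remains.
D8 = 5: row 8 has {1,2,4,6,7,9}; col 4 has {3,4,7,8}; box has {1,4,7} → only 5 remains.
A9 = 1: row 9 has {3,4,5,7}; col 1 has {2,3,4,5,6,7,8,9}; box has {3,4,6,7,9} → only 1 remains.
F9 = 8: row 9 has {1,3,4,5,7}; col 6 has {1,2,4,5,6,7,9}; box has {1,4,5,7} → only 8 remains.
D1 = 1: row 1 has {2,3,4,5,6,7,8,9}; col 4 has {3,4,5,7,8}; box has {2,3,4,5,6,7,8,9} → only 1 remains.
D7 = 2: row 7 has {1,3,4,6,7,8,9}; col 4 has {1,3,4,5,7,8}; box has {1,4,5,7,8} → only 2 remains.
C8 = 8: row 8 has {1,2,4,5,6,7,9}; col 3 has {1,3,4,6,7,9}; box has {1,3,4,6,7,9} → only 8 remains.
F8 = 3: row 8 has {1,2,4,5,6,7,8,9}; col 6 has {1,2,4,5,6,7,8,9}; box has {1,2,4,5,7,8} → only 3 remains.
C9 = 2: row 9 has {1,3,4,5,7,8}; col 3 has {1,3,4,6,7,8,9}; box has {1,3,4,6,7,8,9} → only 2 remains.
E9 = 9: row 9 has {1,2,3,4,5,7,8}; col 5 has {1,3,4,5,6,7,8}; box has {1,2,3,4,5,7,8} → only 9 remains.
D4 = 9: row 4 has {1,3,4,5,6,7,8}; col 4 has {1,2,3,4,5,7,8}; box has {1,3,4,5,6,7,8} → only 9 remains.
E4 = 2: row 4 has {1,3,4,5,6,7,8,9}; col 5 has {1,3,4,5,6,7,8,9}; box has {1,3,4,5,6,7,8,9} → only 2 remains.
C7 = 5: row 7 has {1,2,3,4,6,7,8,9}; col 3 has {1,2,3,4,6,7,8,9}; box has {1,2,3,4,6,7,8,9} → only 5 remains.
D9 = 6: row 9 has {1,2,3,4,5,7,8,9}; col 4 has {1,2,3,4,5,7,8,9}; box has {1,2,3,4,5,7,8,9} → only 6 remains.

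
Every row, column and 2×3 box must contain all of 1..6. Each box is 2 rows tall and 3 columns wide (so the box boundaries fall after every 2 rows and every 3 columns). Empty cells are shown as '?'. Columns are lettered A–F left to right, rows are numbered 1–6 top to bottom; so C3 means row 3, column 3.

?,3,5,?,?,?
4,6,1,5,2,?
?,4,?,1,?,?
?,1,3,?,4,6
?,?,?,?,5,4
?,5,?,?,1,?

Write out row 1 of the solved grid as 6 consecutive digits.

235461

A1 = 2: row 1 has {3,5}; col 1 has {4}; box has {1,3,4,5,6} → only 2 remains.
E1 = 6: row 1 has {2,3,5}; col 5 has {1,2,4,5}; box has {2,5} → only 6 remains.
F1 = 1: row 1 has {2,3,5,6}; col 6 has {4,6}; box has {2,5,6} → only 1 remains.
F2 = 3: row 2 has {1,2,4,5,6}; col 6 has {1,4,6}; box has {1,2,5,6} → only 3 remains.
E3 = 3: row 3 has {1,4}; col 5 has {1,2,4,5,6}; box has {1,4,6} → only 3 remains.
A4 = 5: row 4 has {1,3,4,6}; col 1 has {2,4}; box has {1,3,4} → only 5 remains.
D4 = 2: row 4 has {1,3,4,5,6}; col 4 has {1,5}; box has {1,3,4,6} → only 2 remains.
B5 = 2: row 5 has {4,5}; col 2 has {1,3,4,5,6}; box has {5} → only 2 remains.
C5 = 6: row 5 has {2,4,5}; col 3 has {1,3,5}; box has {2,5} → only 6 remains.
D5 = 3: row 5 has {2,4,5,6}; col 4 has {1,2,5}; box has {1,4,5} → only 3 remains.
A6 = 3: row 6 has {1,5}; col 1 has {2,4,5}; box has {2,5,6} → only 3 remains.
C6 = 4: row 6 has {1,3,5}; col 3 has {1,3,5,6}; box has {2,3,5,6} → only 4 remains.
D6 = 6: row 6 has {1,3,4,5}; col 4 has {1,2,3,5}; box has {1,3,4,5} → only 6 remains.
F6 = 2: row 6 has {1,3,4,5,6}; col 6 has {1,3,4,6}; box has {1,3,4,5,6} → only 2 remains.
D1 = 4: row 1 has {1,2,3,5,6}; col 4 has {1,2,3,5,6}; box has {1,2,3,5,6} → only 4 remains.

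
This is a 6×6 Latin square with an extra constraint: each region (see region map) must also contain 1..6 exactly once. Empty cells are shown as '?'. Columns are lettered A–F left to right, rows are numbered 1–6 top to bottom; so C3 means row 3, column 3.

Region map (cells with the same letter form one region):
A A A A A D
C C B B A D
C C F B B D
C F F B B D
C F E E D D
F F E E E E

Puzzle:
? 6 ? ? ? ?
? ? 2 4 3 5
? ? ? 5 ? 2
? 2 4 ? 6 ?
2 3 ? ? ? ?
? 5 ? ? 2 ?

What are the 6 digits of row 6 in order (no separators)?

153624

B2 = 1: row 2 has {2,3,4,5}; col 2 has {2,3,5,6}; region has {2} → only 1 remains.
B3 = 4: row 3 has {2,5}; col 2 has {1,2,3,5,6}; region has {1,2} → only 4 remains.
E3 = 1: row 3 has {2,4,5}; col 5 has {2,3,6}; region has {2,4,5,6} → only 1 remains.
D4 = 3: row 4 has {2,4,6}; col 4 has {4,5}; region has {1,2,4,5,6} → only 3 remains.
F4 = 1: row 4 has {2,3,4,6}; col 6 has {2,5}; region has {2,5} → only 1 remains.
E5 = 4: row 5 has {2,3}; col 5 has {1,2,3,6}; region has {1,2,5} → only 4 remains.
F5 = 6: row 5 has {2,3,4}; col 6 has {1,2,5}; region has {1,2,4,5} → only 6 remains.
E1 = 5: row 1 has {6}; col 5 has {1,2,3,4,6}; region has {3,6} → only 5 remains.
F1 = 3: row 1 has {5,6}; col 6 has {1,2,5,6}; region has {1,2,4,5,6} → only 3 remains.
A2 = 6: row 2 has {1,2,3,4,5}; col 1 has {2}; region has {1,2,4} → only 6 remains.
A3 = 3: row 3 has {1,2,4,5}; col 1 has {2,6}; region has {1,2,4,6} → only 3 remains.
C3 = 6: row 3 has {1,2,3,4,5}; col 3 has {2,4}; region has {2,3,4,5} → only 6 remains.
A4 = 5: row 4 has {1,2,3,4,6}; col 1 has {2,3,6}; region has {1,2,3,4,6} → only 5 remains.
D5 = 1: row 5 has {2,3,4,6}; col 4 has {3,4,5}; region has {2} → only 1 remains.
A6 = 1: row 6 has {2,5}; col 1 has {2,3,5,6}; region has {2,3,4,5,6} → only 1 remains.
C6 = 3: row 6 has {1,2,5}; col 3 has {2,4,6}; region has {1,2} → only 3 remains.
D6 = 6: row 6 has {1,2,3,5}; col 4 has {1,3,4,5}; region has {1,2,3} → only 6 remains.
F6 = 4: row 6 has {1,2,3,5,6}; col 6 has {1,2,3,5,6}; region has {1,2,3,6} → only 4 remains.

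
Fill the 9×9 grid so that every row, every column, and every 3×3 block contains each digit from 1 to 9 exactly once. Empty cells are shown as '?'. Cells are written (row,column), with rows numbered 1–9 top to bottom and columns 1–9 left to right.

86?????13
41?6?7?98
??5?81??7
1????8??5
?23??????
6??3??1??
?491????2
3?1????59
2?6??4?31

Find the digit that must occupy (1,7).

(2,3) = 2 (sole candidate).
(2,7) = 5 (sole candidate).
(3,1) = 9 (sole candidate).
(3,2) = 3 (sole candidate).
(6,9) = 4 (sole candidate).
(1,3) = 7 (sole candidate).
(2,5) = 3 (sole candidate).
(4,3) = 4 (sole candidate).
(5,9) = 6 (sole candidate).
(6,3) = 8 (sole candidate).
(4,7) = 3 (hidden single in row 4).
(4,5) = 6 (hidden single in row 4).
(5,5) = 1 (hidden single in row 5).
(5,4) = 4 (hidden single in row 5).
(3,4) = 2 (sole candidate).
(1,7) = 2: in row 1, 2 can only go here (every other open cell in that row sees a 2).

2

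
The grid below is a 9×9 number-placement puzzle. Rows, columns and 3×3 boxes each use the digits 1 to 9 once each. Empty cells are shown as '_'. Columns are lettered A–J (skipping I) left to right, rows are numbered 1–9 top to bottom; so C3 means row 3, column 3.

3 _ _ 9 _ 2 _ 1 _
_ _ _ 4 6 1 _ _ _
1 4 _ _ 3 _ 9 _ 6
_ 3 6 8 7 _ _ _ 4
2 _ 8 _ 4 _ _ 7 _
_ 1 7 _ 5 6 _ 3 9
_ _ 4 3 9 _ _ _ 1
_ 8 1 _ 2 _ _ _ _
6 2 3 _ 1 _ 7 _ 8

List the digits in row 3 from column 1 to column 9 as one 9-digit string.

142735986

C1 = 5 (sole candidate).
E1 = 8 (sole candidate).
G1 = 4 (sole candidate).
J1 = 7 (sole candidate).
C3 = 2: row 3 has {1,3,4,6,9}; col 3 has {1,3,4,5,6,7,8}; box has {1,3,4,5} → only 2 remains.
F4 = 9 (sole candidate).
D5 = 1 (sole candidate).
F5 = 3 (sole candidate).
J5 = 5 (sole candidate).
A6 = 4 (sole candidate).
D6 = 2 (sole candidate).
G6 = 8 (sole candidate).
J8 = 3 (sole candidate).
D9 = 5 (sole candidate).
F9 = 4 (sole candidate).
H9 = 9 (sole candidate).
B1 = 6 (sole candidate).
C2 = 9 (sole candidate).
J2 = 2 (sole candidate).
D3 = 7: row 3 has {1,2,3,4,6,9}; col 4 has {1,2,3,4,5,8,9}; box has {1,2,3,4,6,8,9} → only 7 remains.
F3 = 5: row 3 has {1,2,3,4,6,7,9}; col 6 has {1,2,3,4,6,9}; box has {1,2,3,4,6,7,8,9} → only 5 remains.
H3 = 8: row 3 has {1,2,3,4,5,6,7,9}; col 8 has {1,3,7,9}; box has {1,2,4,6,7,9} → only 8 remains.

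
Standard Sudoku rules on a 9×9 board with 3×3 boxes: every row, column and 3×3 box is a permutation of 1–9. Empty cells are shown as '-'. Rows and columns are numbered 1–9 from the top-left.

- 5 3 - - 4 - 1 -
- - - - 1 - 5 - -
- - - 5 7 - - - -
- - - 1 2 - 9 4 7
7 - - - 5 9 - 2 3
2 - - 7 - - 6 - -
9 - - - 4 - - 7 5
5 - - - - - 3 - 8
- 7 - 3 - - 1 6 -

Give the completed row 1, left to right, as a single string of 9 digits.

R5C7 = 8 (sole candidate).
R6C8 = 5 (sole candidate).
R6C9 = 1 (sole candidate).
R7C7 = 2 (sole candidate).
R8C8 = 9 (sole candidate).
R9C9 = 4 (sole candidate).
R1C7 = 7: row 1 has {1,3,4,5}; col 7 has {1,2,3,5,6,8,9}; box has {1,5} → only 7 remains.
R3C7 = 4 (sole candidate).
R8C5 = 6 (sole candidate).
R9C1 = 8 (sole candidate).
R9C3 = 2 (sole candidate).
R9C5 = 9 (sole candidate).
R9C6 = 5 (sole candidate).
R1C1 = 6: row 1 has {1,3,4,5,7}; col 1 has {2,5,7,8,9}; box has {3,5} → only 6 remains.
R1C5 = 8: row 1 has {1,3,4,5,6,7}; col 5 has {1,2,4,5,6,7,9}; box has {1,4,5,7} → only 8 remains.
R2C1 = 4 (sole candidate).
R3C1 = 1 (sole candidate).
R4C1 = 3 (sole candidate).
R6C5 = 3 (sole candidate).
R6C6 = 8 (sole candidate).
R7C4 = 8 (sole candidate).
R7C6 = 1 (sole candidate).
R8C4 = 2 (sole candidate).
R8C6 = 7 (sole candidate).
R1C4 = 9: row 1 has {1,3,4,5,6,7,8}; col 4 has {1,2,3,5,7,8}; box has {1,4,5,7,8} → only 9 remains.
R1C9 = 2: row 1 has {1,3,4,5,6,7,8,9}; col 9 has {1,3,4,5,7,8}; box has {1,4,5,7} → only 2 remains.

653984712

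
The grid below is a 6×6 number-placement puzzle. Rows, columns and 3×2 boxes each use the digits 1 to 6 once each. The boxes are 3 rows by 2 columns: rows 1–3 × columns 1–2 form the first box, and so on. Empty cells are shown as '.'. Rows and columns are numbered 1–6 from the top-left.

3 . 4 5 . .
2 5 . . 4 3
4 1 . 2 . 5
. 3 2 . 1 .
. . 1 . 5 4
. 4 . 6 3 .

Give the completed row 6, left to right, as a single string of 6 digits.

145632

r1c2 = 6 (sole candidate).
r1c5 = 2 (sole candidate).
r1c6 = 1 (sole candidate).
r2c3 = 6 (sole candidate).
r2c4 = 1 (sole candidate).
r3c3 = 3 (sole candidate).
r3c5 = 6 (sole candidate).
r4c4 = 4 (sole candidate).
r4c6 = 6 (sole candidate).
r5c1 = 6 (sole candidate).
r5c2 = 2 (sole candidate).
r5c4 = 3 (sole candidate).
r6c3 = 5: row 6 has {3,4,6}; col 3 has {1,2,3,4,6}; box has {1,2,3,4,6} → only 5 remains.
r6c6 = 2: row 6 has {3,4,5,6}; col 6 has {1,3,4,5,6}; box has {1,3,4,5,6} → only 2 remains.
r4c1 = 5 (sole candidate).
r6c1 = 1: row 6 has {2,3,4,5,6}; col 1 has {2,3,4,5,6}; box has {2,3,4,5,6} → only 1 remains.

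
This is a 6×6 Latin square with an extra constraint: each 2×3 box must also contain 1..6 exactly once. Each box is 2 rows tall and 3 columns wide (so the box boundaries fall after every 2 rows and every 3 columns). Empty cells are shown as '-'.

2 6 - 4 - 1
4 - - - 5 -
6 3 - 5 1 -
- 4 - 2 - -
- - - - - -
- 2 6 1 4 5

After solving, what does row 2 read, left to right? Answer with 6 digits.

413652

R1C5 = 3 (sole candidate).
R2C2 = 1: row 2 has {4,5}; col 2 has {2,3,4,6}; box has {2,4,6} → only 1 remains.
R2C3 = 3: row 2 has {1,4,5}; col 3 has {6}; box has {1,2,4,6} → only 3 remains.
R2C4 = 6: row 2 has {1,3,4,5}; col 4 has {1,2,4,5}; box has {1,3,4,5} → only 6 remains.
R2C6 = 2: row 2 has {1,3,4,5,6}; col 6 has {1,5}; box has {1,3,4,5,6} → only 2 remains.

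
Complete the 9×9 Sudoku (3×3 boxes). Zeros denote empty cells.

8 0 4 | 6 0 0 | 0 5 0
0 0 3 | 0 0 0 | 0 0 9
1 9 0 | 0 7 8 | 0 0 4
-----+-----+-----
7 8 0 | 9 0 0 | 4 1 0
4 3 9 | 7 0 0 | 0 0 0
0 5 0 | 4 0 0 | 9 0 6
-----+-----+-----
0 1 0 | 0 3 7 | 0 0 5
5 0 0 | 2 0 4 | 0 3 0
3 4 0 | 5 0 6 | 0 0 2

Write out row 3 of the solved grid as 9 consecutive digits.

195378264

R2C4 = 1: row 2 has {3,9}; col 4 has {2,4,5,6,7,9}; box has {6,7,8} → only 1 remains.
R3C4 = 3: row 3 has {1,4,7,8,9}; col 4 has {1,2,4,5,6,7,9}; box has {1,6,7,8} → only 3 remains.
R4C9 = 3: row 4 has {1,4,7,8,9}; col 9 has {2,4,5,6,9}; box has {1,4,6,9} → only 3 remains.
R5C9 = 8: row 5 has {3,4,7,9}; col 9 has {2,3,4,5,6,9}; box has {1,3,4,6,9} → only 8 remains.
R6C1 = 2: row 6 has {4,5,6,9}; col 1 has {1,3,4,5,7,8}; box has {3,4,5,7,8,9} → only 2 remains.
R6C3 = 1: row 6 has {2,4,5,6,9}; col 3 has {3,4,9}; box has {2,3,4,5,7,8,9} → only 1 remains.
R6C5 = 8: row 6 has {1,2,4,5,6,9}; col 5 has {3,7}; box has {4,7,9} → only 8 remains.
R6C6 = 3: row 6 has {1,2,4,5,6,8,9}; col 6 has {4,6,7,8}; box has {4,7,8,9} → only 3 remains.
R6C8 = 7: row 6 has {1,2,3,4,5,6,8,9}; col 8 has {1,3,5}; box has {1,3,4,6,8,9} → only 7 remains.
R7C4 = 8: row 7 has {1,3,5,7}; col 4 has {1,2,3,4,5,6,7,9}; box has {2,3,4,5,6,7} → only 8 remains.
R7C7 = 6: row 7 has {1,3,5,7,8}; col 7 has {4,9}; box has {2,3,5} → only 6 remains.
R2C1 = 6: row 2 has {1,3,9}; col 1 has {1,2,3,4,5,7,8}; box has {1,3,4,8,9} → only 6 remains.
R3C7 = 2: row 3 has {1,3,4,7,8,9}; col 7 has {4,6,9}; box has {4,5,9} → only 2 remains.
R3C8 = 6: row 3 has {1,2,3,4,7,8,9}; col 8 has {1,3,5,7}; box has {2,4,5,9} → only 6 remains.
R4C3 = 6: row 4 has {1,3,4,7,8,9}; col 3 has {1,3,4,9}; box has {1,2,3,4,5,7,8,9} → only 6 remains.
R5C7 = 5: row 5 has {3,4,7,8,9}; col 7 has {2,4,6,9}; box has {1,3,4,6,7,8,9} → only 5 remains.
R5C8 = 2: row 5 has {3,4,5,7,8,9}; col 8 has {1,3,5,6,7}; box has {1,3,4,5,6,7,8,9} → only 2 remains.
R7C1 = 9: row 7 has {1,3,5,6,7,8}; col 1 has {1,2,3,4,5,6,7,8}; box has {1,3,4,5} → only 9 remains.
R7C3 = 2: row 7 has {1,3,5,6,7,8,9}; col 3 has {1,3,4,6,9}; box has {1,3,4,5,9} → only 2 remains.
R7C8 = 4: row 7 has {1,2,3,5,6,7,8,9}; col 8 has {1,2,3,5,6,7}; box has {2,3,5,6} → only 4 remains.
R2C8 = 8: row 2 has {1,3,6,9}; col 8 has {1,2,3,4,5,6,7}; box has {2,4,5,6,9} → only 8 remains.
R3C3 = 5: row 3 has {1,2,3,4,6,7,8,9}; col 3 has {1,2,3,4,6,9}; box has {1,3,4,6,8,9} → only 5 remains.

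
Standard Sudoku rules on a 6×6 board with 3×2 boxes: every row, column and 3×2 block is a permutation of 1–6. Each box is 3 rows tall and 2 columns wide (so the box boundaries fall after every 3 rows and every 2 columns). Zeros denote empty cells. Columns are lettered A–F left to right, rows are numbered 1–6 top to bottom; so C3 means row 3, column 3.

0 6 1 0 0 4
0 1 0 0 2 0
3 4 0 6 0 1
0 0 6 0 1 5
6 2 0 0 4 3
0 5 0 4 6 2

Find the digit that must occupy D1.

A2 = 5 (sole candidate).
D2 = 3 (sole candidate).
F2 = 6 (sole candidate).
E3 = 5 (sole candidate).
A4 = 4 (sole candidate).
B4 = 3 (sole candidate).
D4 = 2 (sole candidate).
C5 = 5 (sole candidate).
D5 = 1 (sole candidate).
A6 = 1 (sole candidate).
C6 = 3 (sole candidate).
A1 = 2 (sole candidate).
D1 = 5: row 1 has {1,2,4,6}; col 4 has {1,2,3,4,6}; box has {1,3,6} → only 5 remains.

5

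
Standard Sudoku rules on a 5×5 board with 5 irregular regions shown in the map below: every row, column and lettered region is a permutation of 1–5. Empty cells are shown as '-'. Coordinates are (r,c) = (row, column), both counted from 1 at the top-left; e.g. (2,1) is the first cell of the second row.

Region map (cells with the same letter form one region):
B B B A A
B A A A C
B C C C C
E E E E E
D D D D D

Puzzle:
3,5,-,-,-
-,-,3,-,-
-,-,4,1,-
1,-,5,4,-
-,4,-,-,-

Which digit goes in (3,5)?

5

(1,4) = 2: row 1 has {3,5}; col 4 has {1,4}; region has {3} → only 2 remains.
(2,2) = 1: row 2 has {3}; col 2 has {4,5}; region has {2,3} → only 1 remains.
(2,4) = 5: row 2 has {1,3}; col 4 has {1,2,4}; region has {1,2,3} → only 5 remains.
(2,5) = 2: row 2 has {1,3,5}; col 5 has {}; region has {1,4} → only 2 remains.
(3,1) = 2: row 3 has {1,4}; col 1 has {1,3}; region has {3,5} → only 2 remains.
(3,2) = 3: row 3 has {1,2,4}; col 2 has {1,4,5}; region has {1,2,4} → only 3 remains.
(3,5) = 5: row 3 has {1,2,3,4}; col 5 has {2}; region has {1,2,3,4} → only 5 remains.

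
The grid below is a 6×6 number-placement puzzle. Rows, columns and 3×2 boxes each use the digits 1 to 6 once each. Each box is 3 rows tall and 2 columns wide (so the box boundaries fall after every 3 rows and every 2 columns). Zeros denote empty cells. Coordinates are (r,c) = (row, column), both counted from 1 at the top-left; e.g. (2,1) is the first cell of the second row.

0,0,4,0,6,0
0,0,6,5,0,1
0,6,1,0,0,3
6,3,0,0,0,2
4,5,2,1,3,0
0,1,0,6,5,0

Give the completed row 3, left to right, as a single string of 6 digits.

(1,2) = 2: row 1 has {4,6}; col 2 has {1,3,5,6}; box has {6} → only 2 remains.
(1,4) = 3: row 1 has {2,4,6}; col 4 has {1,5,6}; box has {1,4,5,6} → only 3 remains.
(1,6) = 5: row 1 has {2,3,4,6}; col 6 has {1,2,3}; box has {1,3,6} → only 5 remains.
(2,1) = 3: row 2 has {1,5,6}; col 1 has {4,6}; box has {2,6} → only 3 remains.
(2,2) = 4: row 2 has {1,3,5,6}; col 2 has {1,2,3,5,6}; box has {2,3,6} → only 4 remains.
(2,5) = 2: row 2 has {1,3,4,5,6}; col 5 has {3,5,6}; box has {1,3,5,6} → only 2 remains.
(3,1) = 5: row 3 has {1,3,6}; col 1 has {3,4,6}; box has {2,3,4,6} → only 5 remains.
(3,4) = 2: row 3 has {1,3,5,6}; col 4 has {1,3,5,6}; box has {1,3,4,5,6} → only 2 remains.
(3,5) = 4: row 3 has {1,2,3,5,6}; col 5 has {2,3,5,6}; box has {1,2,3,5,6} → only 4 remains.

561243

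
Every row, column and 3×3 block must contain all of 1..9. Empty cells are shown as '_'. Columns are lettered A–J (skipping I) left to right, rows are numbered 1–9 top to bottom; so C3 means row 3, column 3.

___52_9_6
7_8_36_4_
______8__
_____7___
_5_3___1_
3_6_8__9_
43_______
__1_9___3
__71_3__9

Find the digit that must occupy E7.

7

A1 = 1 (sole candidate).
B1 = 4 (sole candidate).
C1 = 3 (sole candidate).
F1 = 8 (sole candidate).
H1 = 7 (sole candidate).
D2 = 9 (sole candidate).
B2 = 2 (sole candidate).
H3 = 3 (hidden single in row 3).
J3 = 2 (hidden single in row 3).
G4 = 3 (hidden single in row 4).
C7 = 9 (hidden single in row 7).
C3 = 5 (sole candidate).
B6 = 7 (hidden single in column 2).
F6 = 1 (hidden single in row 6).
F3 = 4 (sole candidate).
D3 = 7 (sole candidate).
E3 = 1 (sole candidate).
B4 = 1 (hidden single in row 4).
A4 = 9 (hidden single in row 4).
A3 = 6 (sole candidate).
B3 = 9 (sole candidate).
F5 = 9 (hidden single in row 5).
G8 = 7 (hidden single in row 8).
J5 = 7 (hidden single in row 5).
A5 = 8 (hidden single in row 5).
E7 = 7: in row 7, 7 can only go here (every other open cell in that row sees a 7).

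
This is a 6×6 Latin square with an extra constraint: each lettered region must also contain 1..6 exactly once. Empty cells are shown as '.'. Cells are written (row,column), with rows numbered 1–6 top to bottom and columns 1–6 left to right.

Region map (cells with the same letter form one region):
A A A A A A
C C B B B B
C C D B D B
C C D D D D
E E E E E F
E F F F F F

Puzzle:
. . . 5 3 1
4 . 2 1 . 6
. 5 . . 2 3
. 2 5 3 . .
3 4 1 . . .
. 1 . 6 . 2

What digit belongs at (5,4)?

2

(1,2) = 6 (sole candidate).
(1,3) = 4 (sole candidate).
(2,2) = 3 (sole candidate).
(2,5) = 5 (sole candidate).
(3,3) = 6 (sole candidate).
(3,4) = 4 (sole candidate).
(4,6) = 4 (sole candidate).
(5,4) = 2: row 5 has {1,3,4}; col 4 has {1,3,4,5,6}; region has {1,3,4} → only 2 remains.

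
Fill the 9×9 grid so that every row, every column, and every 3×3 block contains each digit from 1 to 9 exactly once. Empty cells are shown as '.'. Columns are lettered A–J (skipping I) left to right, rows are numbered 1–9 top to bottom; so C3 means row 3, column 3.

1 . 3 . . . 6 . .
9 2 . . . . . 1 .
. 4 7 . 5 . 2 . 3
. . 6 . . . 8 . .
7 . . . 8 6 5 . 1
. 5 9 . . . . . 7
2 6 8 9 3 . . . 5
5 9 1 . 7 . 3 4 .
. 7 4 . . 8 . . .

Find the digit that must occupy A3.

6

B1 = 8: row 1 has {1,3,6}; col 2 has {2,4,5,6,7,9}; box has {1,2,3,4,7,9} → only 8 remains.
C2 = 5: row 2 has {1,2,9}; col 3 has {1,3,4,6,7,8,9}; box has {1,2,3,4,7,8,9} → only 5 remains.
A3 = 6: row 3 has {2,3,4,5,7}; col 1 has {1,2,5,7,9}; box has {1,2,3,4,5,7,8,9} → only 6 remains.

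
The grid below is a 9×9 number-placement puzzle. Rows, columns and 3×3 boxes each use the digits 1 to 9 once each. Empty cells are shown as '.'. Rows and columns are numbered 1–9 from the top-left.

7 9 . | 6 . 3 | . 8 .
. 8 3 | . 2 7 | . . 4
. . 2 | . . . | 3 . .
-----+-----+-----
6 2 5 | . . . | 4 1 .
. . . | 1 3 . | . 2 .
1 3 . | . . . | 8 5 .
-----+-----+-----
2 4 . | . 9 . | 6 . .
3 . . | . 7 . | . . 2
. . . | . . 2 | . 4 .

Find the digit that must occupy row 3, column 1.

4

row 2, column 1 = 5: row 2 has {2,3,4,7,8}; col 1 has {1,2,3,6,7}; box has {2,3,7,8,9} → only 5 remains.
row 2, column 4 = 9: row 2 has {2,3,4,5,7,8}; col 4 has {1,6}; box has {2,3,6,7} → only 9 remains.
row 2, column 7 = 1: row 2 has {2,3,4,5,7,8,9}; col 7 has {3,4,6,8}; box has {3,4,8} → only 1 remains.
row 2, column 8 = 6: row 2 has {1,2,3,4,5,7,8,9}; col 8 has {1,2,4,5,8}; box has {1,3,4,8} → only 6 remains.
row 3, column 1 = 4: row 3 has {2,3}; col 1 has {1,2,3,5,6,7}; box has {2,3,5,7,8,9} → only 4 remains.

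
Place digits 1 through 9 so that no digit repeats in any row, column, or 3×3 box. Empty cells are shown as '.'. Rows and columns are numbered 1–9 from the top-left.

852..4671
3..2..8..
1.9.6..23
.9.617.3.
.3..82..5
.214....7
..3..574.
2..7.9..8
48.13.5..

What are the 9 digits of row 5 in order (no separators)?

r1c5 = 9: row 1 has {1,2,4,5,6,7,8}; col 5 has {1,3,6,8}; box has {2,4,6} → only 9 remains.
r2c6 = 1: row 2 has {2,3,8}; col 6 has {2,4,5,7,9}; box has {2,4,6,9} → only 1 remains.
r3c6 = 8: row 3 has {1,2,3,6,9}; col 6 has {1,2,4,5,7,9}; box has {1,2,4,6,9} → only 8 remains.
r3c7 = 4: row 3 has {1,2,3,6,8,9}; col 7 has {5,6,7,8}; box has {1,2,3,6,7,8} → only 4 remains.
r4c1 = 5: row 4 has {1,3,6,7,9}; col 1 has {1,2,3,4,8}; box has {1,2,3,9} → only 5 remains.
r4c7 = 2: row 4 has {1,3,5,6,7,9}; col 7 has {4,5,6,7,8}; box has {3,5,7} → only 2 remains.
r4c9 = 4: row 4 has {1,2,3,5,6,7,9}; col 9 has {1,3,5,7,8}; box has {2,3,5,7} → only 4 remains.
r5c4 = 9: row 5 has {2,3,5,8}; col 4 has {1,2,4,6,7}; box has {1,2,4,6,7,8} → only 9 remains.
r5c7 = 1: row 5 has {2,3,5,8,9}; col 7 has {2,4,5,6,7,8}; box has {2,3,4,5,7} → only 1 remains.
r5c8 = 6: row 5 has {1,2,3,5,8,9}; col 8 has {2,3,4,7}; box has {1,2,3,4,5,7} → only 6 remains.
r6c1 = 6: row 6 has {1,2,4,7}; col 1 has {1,2,3,4,5,8}; box has {1,2,3,5,9} → only 6 remains.
r6c5 = 5: row 6 has {1,2,4,6,7}; col 5 has {1,3,6,8,9}; box has {1,2,4,6,7,8,9} → only 5 remains.
r6c6 = 3: row 6 has {1,2,4,5,6,7}; col 6 has {1,2,4,5,7,8,9}; box has {1,2,4,5,6,7,8,9} → only 3 remains.
r6c7 = 9: row 6 has {1,2,3,4,5,6,7}; col 7 has {1,2,4,5,6,7,8}; box has {1,2,3,4,5,6,7} → only 9 remains.
r6c8 = 8: row 6 has {1,2,3,4,5,6,7,9}; col 8 has {2,3,4,6,7}; box has {1,2,3,4,5,6,7,9} → only 8 remains.
r7c1 = 9: row 7 has {3,4,5,7}; col 1 has {1,2,3,4,5,6,8}; box has {2,3,4,8} → only 9 remains.
r7c4 = 8: row 7 has {3,4,5,7,9}; col 4 has {1,2,4,6,7,9}; box has {1,3,5,7,9} → only 8 remains.
r7c5 = 2: row 7 has {3,4,5,7,8,9}; col 5 has {1,3,5,6,8,9}; box has {1,3,5,7,8,9} → only 2 remains.
r7c9 = 6: row 7 has {2,3,4,5,7,8,9}; col 9 has {1,3,4,5,7,8}; box has {4,5,7,8} → only 6 remains.
r8c5 = 4: row 8 has {2,7,8,9}; col 5 has {1,2,3,5,6,8,9}; box has {1,2,3,5,7,8,9} → only 4 remains.
r8c7 = 3: row 8 has {2,4,7,8,9}; col 7 has {1,2,4,5,6,7,8,9}; box has {4,5,6,7,8} → only 3 remains.
r8c8 = 1: row 8 has {2,3,4,7,8,9}; col 8 has {2,3,4,6,7,8}; box has {3,4,5,6,7,8} → only 1 remains.
r9c6 = 6: row 9 has {1,3,4,5,8}; col 6 has {1,2,3,4,5,7,8,9}; box has {1,2,3,4,5,7,8,9} → only 6 remains.
r9c8 = 9: row 9 has {1,3,4,5,6,8}; col 8 has {1,2,3,4,6,7,8}; box has {1,3,4,5,6,7,8} → only 9 remains.
r9c9 = 2: row 9 has {1,3,4,5,6,8,9}; col 9 has {1,3,4,5,6,7,8}; box has {1,3,4,5,6,7,8,9} → only 2 remains.
r1c4 = 3: row 1 has {1,2,4,5,6,7,8,9}; col 4 has {1,2,4,6,7,8,9}; box has {1,2,4,6,8,9} → only 3 remains.
r2c5 = 7: row 2 has {1,2,3,8}; col 5 has {1,2,3,4,5,6,8,9}; box has {1,2,3,4,6,8,9} → only 7 remains.
r2c8 = 5: row 2 has {1,2,3,7,8}; col 8 has {1,2,3,4,6,7,8,9}; box has {1,2,3,4,6,7,8} → only 5 remains.
r2c9 = 9: row 2 has {1,2,3,5,7,8}; col 9 has {1,2,3,4,5,6,7,8}; box has {1,2,3,4,5,6,7,8} → only 9 remains.
r3c2 = 7: row 3 has {1,2,3,4,6,8,9}; col 2 has {2,3,5,8,9}; box has {1,2,3,5,8,9} → only 7 remains.
r3c4 = 5: row 3 has {1,2,3,4,6,7,8,9}; col 4 has {1,2,3,4,6,7,8,9}; box has {1,2,3,4,6,7,8,9} → only 5 remains.
r4c3 = 8: row 4 has {1,2,3,4,5,6,7,9}; col 3 has {1,2,3,9}; box has {1,2,3,5,6,9} → only 8 remains.
r5c1 = 7: row 5 has {1,2,3,5,6,8,9}; col 1 has {1,2,3,4,5,6,8,9}; box has {1,2,3,5,6,8,9} → only 7 remains.
r5c3 = 4: row 5 has {1,2,3,5,6,7,8,9}; col 3 has {1,2,3,8,9}; box has {1,2,3,5,6,7,8,9} → only 4 remains.

734982165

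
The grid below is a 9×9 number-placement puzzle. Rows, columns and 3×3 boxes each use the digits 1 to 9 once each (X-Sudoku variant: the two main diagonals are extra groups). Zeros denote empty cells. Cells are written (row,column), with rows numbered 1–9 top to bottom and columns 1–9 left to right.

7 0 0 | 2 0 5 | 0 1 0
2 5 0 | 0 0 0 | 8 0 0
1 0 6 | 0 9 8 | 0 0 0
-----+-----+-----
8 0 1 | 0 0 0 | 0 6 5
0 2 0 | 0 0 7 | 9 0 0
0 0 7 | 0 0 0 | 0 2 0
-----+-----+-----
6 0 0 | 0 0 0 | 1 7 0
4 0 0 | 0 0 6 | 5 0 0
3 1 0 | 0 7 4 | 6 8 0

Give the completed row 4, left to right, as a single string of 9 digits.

(5,1) = 5: row 5 has {2,7,9}; col 1 has {1,2,3,4,6,7,8}; box has {1,2,7,8} → only 5 remains.
(6,1) = 9: row 6 has {2,7}; col 1 has {1,2,3,4,5,6,7,8}; box has {1,2,5,7,8} → only 9 remains.
(6,6) = 3: row 6 has {2,7,9}; col 6 has {4,5,6,7,8}; box has {7}; main diagonal has {1,5,6,7} → only 3 remains.
(6,7) = 4: row 6 has {2,3,7,9}; col 7 has {1,5,6,8,9}; box has {2,5,6,9} → only 4 remains.
(8,8) = 9: row 8 has {4,5,6}; col 8 has {1,2,6,7,8}; box has {1,5,6,7,8}; main diagonal has {1,3,5,6,7} → only 9 remains.
(9,9) = 2: row 9 has {1,3,4,6,7,8}; col 9 has {5}; box has {1,5,6,7,8,9}; main diagonal has {1,3,5,6,7,9} → only 2 remains.
(1,7) = 3: row 1 has {1,2,5,7}; col 7 has {1,4,5,6,8,9}; box has {1,8} → only 3 remains.
(2,6) = 1: row 2 has {2,5,8}; col 6 has {3,4,5,6,7,8}; box has {2,5,8,9} → only 1 remains.
(2,8) = 4: row 2 has {1,2,5,8}; col 8 has {1,2,6,7,8,9}; box has {1,3,8}; anti-diagonal has {3} → only 4 remains.
(3,8) = 5: row 3 has {1,6,8,9}; col 8 has {1,2,4,6,7,8,9}; box has {1,3,4,8} → only 5 remains.
(3,9) = 7: row 3 has {1,5,6,8,9}; col 9 has {2,5}; box has {1,3,4,5,8} → only 7 remains.
(4,4) = 4: row 4 has {1,5,6,8}; col 4 has {2}; box has {3,7}; main diagonal has {1,2,3,5,6,7,9} → only 4 remains.
(4,5) = 2: row 4 has {1,4,5,6,8}; col 5 has {7,9}; box has {3,4,7} → only 2 remains.
(4,6) = 9: row 4 has {1,2,4,5,6,8}; col 6 has {1,3,4,5,6,7,8}; box has {2,3,4,7}; anti-diagonal has {3,4} → only 9 remains.
(4,7) = 7: row 4 has {1,2,4,5,6,8,9}; col 7 has {1,3,4,5,6,8,9}; box has {2,4,5,6,9} → only 7 remains.
(5,5) = 8: row 5 has {2,5,7,9}; col 5 has {2,7,9}; box has {2,3,4,7,9}; main diagonal has {1,2,3,4,5,6,7,9}; anti-diagonal has {3,4,9} → only 8 remains.
(5,8) = 3: row 5 has {2,5,7,8,9}; col 8 has {1,2,4,5,6,7,8,9}; box has {2,4,5,6,7,9} → only 3 remains.
(5,9) = 1: row 5 has {2,3,5,7,8,9}; col 9 has {2,5,7}; box has {2,3,4,5,6,7,9} → only 1 remains.
(6,2) = 6: row 6 has {2,3,4,7,9}; col 2 has {1,2,5}; box has {1,2,5,7,8,9} → only 6 remains.
(6,9) = 8: row 6 has {2,3,4,6,7,9}; col 9 has {1,2,5,7}; box has {1,2,3,4,5,6,7,9} → only 8 remains.
(7,6) = 2: row 7 has {1,6,7}; col 6 has {1,3,4,5,6,7,8,9}; box has {4,6,7} → only 2 remains.
(8,2) = 7: row 8 has {4,5,6,9}; col 2 has {1,2,5,6}; box has {1,3,4,6}; anti-diagonal has {3,4,8,9} → only 7 remains.
(8,9) = 3: row 8 has {4,5,6,7,9}; col 9 has {1,2,5,7,8}; box has {1,2,5,6,7,8,9} → only 3 remains.
(1,9) = 6: row 1 has {1,2,3,5,7}; col 9 has {1,2,3,5,7,8}; box has {1,3,4,5,7,8}; anti-diagonal has {3,4,7,8,9} → only 6 remains.
(2,9) = 9: row 2 has {1,2,4,5,8}; col 9 has {1,2,3,5,6,7,8}; box has {1,3,4,5,6,7,8} → only 9 remains.
(3,4) = 3: row 3 has {1,5,6,7,8,9}; col 4 has {2,4}; box has {1,2,5,8,9} → only 3 remains.
(3,7) = 2: row 3 has {1,3,5,6,7,8,9}; col 7 has {1,3,4,5,6,7,8,9}; box has {1,3,4,5,6,7,8,9}; anti-diagonal has {3,4,6,7,8,9} → only 2 remains.
(4,2) = 3: row 4 has {1,2,4,5,6,7,8,9}; col 2 has {1,2,5,6,7}; box has {1,2,5,6,7,8,9} → only 3 remains.

831429765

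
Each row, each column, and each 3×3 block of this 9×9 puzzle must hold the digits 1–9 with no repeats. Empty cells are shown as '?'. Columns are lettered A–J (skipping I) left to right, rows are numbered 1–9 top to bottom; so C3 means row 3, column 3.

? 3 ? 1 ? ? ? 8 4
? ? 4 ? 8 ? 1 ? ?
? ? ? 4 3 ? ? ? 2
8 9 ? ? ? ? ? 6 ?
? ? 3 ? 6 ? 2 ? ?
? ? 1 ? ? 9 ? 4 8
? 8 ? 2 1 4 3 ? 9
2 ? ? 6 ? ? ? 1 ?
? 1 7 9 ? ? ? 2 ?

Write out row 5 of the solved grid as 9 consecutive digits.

E9 = 5: row 9 has {1,2,7,9}; col 5 has {1,3,6,8}; box has {1,2,4,6,9} → only 5 remains.
J9 = 6: row 9 has {1,2,5,7,9}; col 9 has {2,4,8,9}; box has {1,2,3,9} → only 6 remains.
E8 = 7: row 8 has {1,2,6}; col 5 has {1,3,5,6,8}; box has {1,2,4,5,6,9} → only 7 remains.
J8 = 5: row 8 has {1,2,6,7}; col 9 has {2,4,6,8,9}; box has {1,2,3,6,9} → only 5 remains.
E6 = 2: row 6 has {1,4,8,9}; col 5 has {1,3,5,6,7,8}; box has {6,9} → only 2 remains.
H7 = 7: row 7 has {1,2,3,4,8,9}; col 8 has {1,2,4,6,8}; box has {1,2,3,5,6,9} → only 7 remains.
B8 = 4: row 8 has {1,2,5,6,7}; col 2 has {1,3,8,9}; box has {1,2,7,8} → only 4 remains.
C8 = 9: row 8 has {1,2,4,5,6,7}; col 3 has {1,3,4,7}; box has {1,2,4,7,8} → only 9 remains.
G8 = 8: row 8 has {1,2,4,5,6,7,9}; col 7 has {1,2,3}; box has {1,2,3,5,6,7,9} → only 8 remains.
A9 = 3: row 9 has {1,2,5,6,7,9}; col 1 has {2,8}; box has {1,2,4,7,8,9} → only 3 remains.
F9 = 8: row 9 has {1,2,3,5,6,7,9}; col 6 has {4,9}; box has {1,2,4,5,6,7,9} → only 8 remains.
G9 = 4: row 9 has {1,2,3,5,6,7,8,9}; col 7 has {1,2,3,8}; box has {1,2,3,5,6,7,8,9} → only 4 remains.
E1 = 9: row 1 has {1,3,4,8}; col 5 has {1,2,3,5,6,7,8}; box has {1,3,4,8} → only 9 remains.
E4 = 4: row 4 has {6,8,9}; col 5 has {1,2,3,5,6,7,8,9}; box has {2,6,9} → only 4 remains.
F8 = 3: row 8 has {1,2,4,5,6,7,8,9}; col 6 has {4,8,9}; box has {1,2,4,5,6,7,8,9} → only 3 remains.
A3 = 1: in row 3, 1 can only go here (every other open cell in that row sees a 1).
C3 = 8: in row 3, 8 can only go here (every other open cell in that row sees an 8).
C4 = 2: in row 4, 2 can only go here (every other open cell in that row sees a 2).
F1 = 2: in row 1, 2 can only go here (every other open cell in that row sees a 2).
B2 = 2: in row 2, 2 can only go here (every other open cell in that row sees a 2).
A5 = 4: in row 5, 4 can only go here (every other open cell in that row sees a 4).
D5 = 8: in row 5, 8 can only go here (every other open cell in that row sees an 8).
H5 = 9: in row 5, 9 can only go here (every other open cell in that row sees a 9).
H3 = 5: row 3 has {1,2,3,4,8}; col 8 has {1,2,4,6,7,8,9}; box has {1,2,4,8} → only 5 remains.
H2 = 3: row 2 has {1,2,4,8}; col 8 has {1,2,4,5,6,7,8,9}; box has {1,2,4,5,8} → only 3 remains.
J2 = 7: row 2 has {1,2,3,4,8}; col 9 has {2,4,5,6,8,9}; box has {1,2,3,4,5,8} → only 7 remains.
J5 = 1: row 5 has {2,3,4,6,8,9}; col 9 has {2,4,5,6,7,8,9}; box has {2,4,6,8,9} → only 1 remains.
G1 = 6: row 1 has {1,2,3,4,8,9}; col 7 has {1,2,3,4,8}; box has {1,2,3,4,5,7,8} → only 6 remains.
D2 = 5: row 2 has {1,2,3,4,7,8}; col 4 has {1,2,4,6,8,9}; box has {1,2,3,4,8,9} → only 5 remains.
F2 = 6: row 2 has {1,2,3,4,5,7,8}; col 6 has {2,3,4,8,9}; box has {1,2,3,4,5,8,9} → only 6 remains.
F3 = 7: row 3 has {1,2,3,4,5,8}; col 6 has {2,3,4,6,8,9}; box has {1,2,3,4,5,6,8,9} → only 7 remains.
G3 = 9: row 3 has {1,2,3,4,5,7,8}; col 7 has {1,2,3,4,6,8}; box has {1,2,3,4,5,6,7,8} → only 9 remains.
J4 = 3: row 4 has {2,4,6,8,9}; col 9 has {1,2,4,5,6,7,8,9}; box has {1,2,4,6,8,9} → only 3 remains.
F5 = 5: row 5 has {1,2,3,4,6,8,9}; col 6 has {2,3,4,6,7,8,9}; box has {2,4,6,8,9} → only 5 remains.
C1 = 5: row 1 has {1,2,3,4,6,8,9}; col 3 has {1,2,3,4,7,8,9}; box has {1,2,3,4,8} → only 5 remains.
A2 = 9: row 2 has {1,2,3,4,5,6,7,8}; col 1 has {1,2,3,4,8}; box has {1,2,3,4,5,8} → only 9 remains.
B3 = 6: row 3 has {1,2,3,4,5,7,8,9}; col 2 has {1,2,3,4,8,9}; box has {1,2,3,4,5,8,9} → only 6 remains.
D4 = 7: row 4 has {2,3,4,6,8,9}; col 4 has {1,2,4,5,6,8,9}; box has {2,4,5,6,8,9} → only 7 remains.
F4 = 1: row 4 has {2,3,4,6,7,8,9}; col 6 has {2,3,4,5,6,7,8,9}; box has {2,4,5,6,7,8,9} → only 1 remains.
G4 = 5: row 4 has {1,2,3,4,6,7,8,9}; col 7 has {1,2,3,4,6,8,9}; box has {1,2,3,4,6,8,9} → only 5 remains.
B5 = 7: row 5 has {1,2,3,4,5,6,8,9}; col 2 has {1,2,3,4,6,8,9}; box has {1,2,3,4,8,9} → only 7 remains.

473865291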